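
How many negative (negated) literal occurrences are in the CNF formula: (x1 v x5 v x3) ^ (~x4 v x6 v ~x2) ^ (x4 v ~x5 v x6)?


Scan each clause for negated literals.
Clause 1: 0 negative; Clause 2: 2 negative; Clause 3: 1 negative.
Total negative literal occurrences = 3.

3


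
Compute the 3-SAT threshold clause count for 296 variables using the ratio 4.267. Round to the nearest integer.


The 3-SAT phase transition occurs at approximately 4.267 clauses per variable.
m = 4.267 * 296 = 1263.032.
Rounded to nearest integer: 1263.

1263


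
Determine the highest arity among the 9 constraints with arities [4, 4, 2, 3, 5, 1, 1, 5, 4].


The arities are: 4, 4, 2, 3, 5, 1, 1, 5, 4.
Scan for the maximum value.
Maximum arity = 5.

5


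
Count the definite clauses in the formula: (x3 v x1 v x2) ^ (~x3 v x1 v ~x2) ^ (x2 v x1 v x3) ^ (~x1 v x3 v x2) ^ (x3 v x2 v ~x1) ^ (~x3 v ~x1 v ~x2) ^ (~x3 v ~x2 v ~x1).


A definite clause has exactly one positive literal.
Clause 1: 3 positive -> not definite
Clause 2: 1 positive -> definite
Clause 3: 3 positive -> not definite
Clause 4: 2 positive -> not definite
Clause 5: 2 positive -> not definite
Clause 6: 0 positive -> not definite
Clause 7: 0 positive -> not definite
Definite clause count = 1.

1


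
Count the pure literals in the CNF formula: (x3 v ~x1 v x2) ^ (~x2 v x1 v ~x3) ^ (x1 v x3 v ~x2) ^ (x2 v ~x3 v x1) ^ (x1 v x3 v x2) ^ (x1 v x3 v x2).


A pure literal appears in only one polarity across all clauses.
No pure literals found.
Count = 0.

0


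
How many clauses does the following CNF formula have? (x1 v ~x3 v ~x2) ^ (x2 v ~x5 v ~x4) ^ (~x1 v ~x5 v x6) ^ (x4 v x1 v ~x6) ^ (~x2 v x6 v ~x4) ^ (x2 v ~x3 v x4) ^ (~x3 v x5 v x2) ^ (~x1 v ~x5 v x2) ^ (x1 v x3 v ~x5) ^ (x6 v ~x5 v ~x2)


Each group enclosed in parentheses joined by ^ is one clause.
Counting the conjuncts: 10 clauses.

10


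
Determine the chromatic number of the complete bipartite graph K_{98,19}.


K_{98,19} is bipartite by definition: the two parts are independent sets, with every edge crossing between them.
Color all vertices in one part with color 1 and all vertices in the other part with color 2.
Since the graph has at least one edge, one color does not suffice.
Chromatic number = 2.

2


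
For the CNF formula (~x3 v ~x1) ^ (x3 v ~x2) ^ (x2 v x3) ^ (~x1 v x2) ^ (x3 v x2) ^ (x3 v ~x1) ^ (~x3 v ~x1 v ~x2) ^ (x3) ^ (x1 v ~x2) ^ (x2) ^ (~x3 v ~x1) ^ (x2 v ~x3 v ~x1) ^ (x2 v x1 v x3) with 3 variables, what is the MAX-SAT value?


Enumerate all 8 truth assignments.
For each, count how many of the 13 clauses are satisfied.
The formula is not fully satisfiable, so the maximum is below 13.
Maximum simultaneously satisfiable clauses = 12.

12


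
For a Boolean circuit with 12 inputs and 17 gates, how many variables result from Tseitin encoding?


The Tseitin transformation introduces one auxiliary variable per gate.
Total variables = inputs + gates = 12 + 17 = 29.

29


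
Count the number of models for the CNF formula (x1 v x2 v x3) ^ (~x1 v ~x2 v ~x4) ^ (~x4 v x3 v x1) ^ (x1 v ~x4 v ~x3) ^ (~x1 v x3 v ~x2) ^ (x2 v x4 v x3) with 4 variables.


Enumerate all 16 truth assignments over 4 variables.
Test each against every clause.
Satisfying assignments found: 7.

7


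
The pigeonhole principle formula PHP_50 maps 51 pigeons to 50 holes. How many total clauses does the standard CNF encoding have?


The PHP encoding has two parts:
1) At-least-one-hole clauses: 51 (one per pigeon, each with 50 literals).
2) At-most-one-pigeon-per-hole clauses: 50 holes * C(51,2) = 50 * 1275 = 63750.
Total clauses = 51 + 63750 = 63801.

63801


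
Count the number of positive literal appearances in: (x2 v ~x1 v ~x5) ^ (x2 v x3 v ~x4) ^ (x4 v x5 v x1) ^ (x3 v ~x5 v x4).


Scan each clause for unnegated literals.
Clause 1: 1 positive; Clause 2: 2 positive; Clause 3: 3 positive; Clause 4: 2 positive.
Total positive literal occurrences = 8.

8


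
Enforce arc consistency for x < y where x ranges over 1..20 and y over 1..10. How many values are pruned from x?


For the constraint x < y, x needs a supporting value in y's domain.
x can be at most 9 (one less than y's maximum).
Valid x values from domain: 9 out of 20.
Pruned = 20 - 9 = 11.

11


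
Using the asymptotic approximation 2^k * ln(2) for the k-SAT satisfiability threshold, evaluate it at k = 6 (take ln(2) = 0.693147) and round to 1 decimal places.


Using the asymptotic formula: threshold ~ 2^k * ln(2).
2^6 = 64.
64 * 0.693147 = 44.4.

44.4


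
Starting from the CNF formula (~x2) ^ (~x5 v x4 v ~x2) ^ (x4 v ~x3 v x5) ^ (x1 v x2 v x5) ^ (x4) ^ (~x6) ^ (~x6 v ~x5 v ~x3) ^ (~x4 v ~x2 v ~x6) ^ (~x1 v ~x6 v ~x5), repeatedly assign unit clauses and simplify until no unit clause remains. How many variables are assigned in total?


Unit propagation repeatedly assigns the literal in any unit clause, then simplifies.
Assignments in order: x2 = F, x4 = T, x6 = F.
No further unit clauses remain.
Total variables assigned = 3.

3


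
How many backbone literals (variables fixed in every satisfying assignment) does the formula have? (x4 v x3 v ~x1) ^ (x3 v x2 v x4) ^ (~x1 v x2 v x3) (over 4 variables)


Find all satisfying assignments: 12 model(s).
Check which variables have the same value in every model.
No variable is fixed across all models.
Backbone size = 0.

0


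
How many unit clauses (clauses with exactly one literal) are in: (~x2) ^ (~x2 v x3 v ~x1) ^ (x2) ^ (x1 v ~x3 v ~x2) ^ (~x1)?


A unit clause contains exactly one literal.
Unit clauses found: (~x2), (x2), (~x1).
Count = 3.

3


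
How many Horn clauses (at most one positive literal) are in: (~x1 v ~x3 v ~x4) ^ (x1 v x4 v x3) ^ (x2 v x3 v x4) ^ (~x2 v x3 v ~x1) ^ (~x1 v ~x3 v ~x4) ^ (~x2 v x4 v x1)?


A Horn clause has at most one positive literal.
Clause 1: 0 positive lit(s) -> Horn
Clause 2: 3 positive lit(s) -> not Horn
Clause 3: 3 positive lit(s) -> not Horn
Clause 4: 1 positive lit(s) -> Horn
Clause 5: 0 positive lit(s) -> Horn
Clause 6: 2 positive lit(s) -> not Horn
Total Horn clauses = 3.

3


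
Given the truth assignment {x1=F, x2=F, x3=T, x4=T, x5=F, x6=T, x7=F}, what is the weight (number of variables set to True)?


The weight is the number of variables assigned True.
True variables: x3, x4, x6.
Weight = 3.

3


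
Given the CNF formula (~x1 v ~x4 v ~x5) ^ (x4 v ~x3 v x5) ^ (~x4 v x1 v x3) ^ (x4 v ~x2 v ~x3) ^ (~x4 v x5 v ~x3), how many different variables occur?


Identify each distinct variable in the formula.
Variables found: x1, x2, x3, x4, x5.
Total distinct variables = 5.

5


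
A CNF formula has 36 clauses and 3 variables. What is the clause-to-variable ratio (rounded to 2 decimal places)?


Clause-to-variable ratio = clauses / variables.
36 / 3 = 12.0.

12.0


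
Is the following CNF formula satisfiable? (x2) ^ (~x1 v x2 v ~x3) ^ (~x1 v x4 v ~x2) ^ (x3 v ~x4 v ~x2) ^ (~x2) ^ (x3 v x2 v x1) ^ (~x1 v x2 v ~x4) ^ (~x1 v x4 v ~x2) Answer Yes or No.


Check all 16 possible truth assignments.
Number of satisfying assignments found: 0.
The formula is unsatisfiable.

No


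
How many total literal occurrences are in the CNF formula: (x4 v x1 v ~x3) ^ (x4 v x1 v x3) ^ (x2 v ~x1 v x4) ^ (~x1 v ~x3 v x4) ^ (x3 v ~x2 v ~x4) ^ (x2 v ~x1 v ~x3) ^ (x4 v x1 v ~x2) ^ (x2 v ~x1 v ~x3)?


Clause lengths: 3, 3, 3, 3, 3, 3, 3, 3.
Sum = 3 + 3 + 3 + 3 + 3 + 3 + 3 + 3 = 24.

24


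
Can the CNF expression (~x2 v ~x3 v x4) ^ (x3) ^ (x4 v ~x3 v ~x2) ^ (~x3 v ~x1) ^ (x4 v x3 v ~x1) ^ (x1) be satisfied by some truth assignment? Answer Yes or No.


Check all 16 possible truth assignments.
Number of satisfying assignments found: 0.
The formula is unsatisfiable.

No


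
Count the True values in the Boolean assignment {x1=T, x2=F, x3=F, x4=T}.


The weight is the number of variables assigned True.
True variables: x1, x4.
Weight = 2.

2


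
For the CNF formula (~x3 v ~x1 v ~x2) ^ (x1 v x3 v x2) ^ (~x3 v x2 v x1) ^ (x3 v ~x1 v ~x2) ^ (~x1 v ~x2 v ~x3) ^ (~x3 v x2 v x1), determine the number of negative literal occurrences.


Scan each clause for negated literals.
Clause 1: 3 negative; Clause 2: 0 negative; Clause 3: 1 negative; Clause 4: 2 negative; Clause 5: 3 negative; Clause 6: 1 negative.
Total negative literal occurrences = 10.

10


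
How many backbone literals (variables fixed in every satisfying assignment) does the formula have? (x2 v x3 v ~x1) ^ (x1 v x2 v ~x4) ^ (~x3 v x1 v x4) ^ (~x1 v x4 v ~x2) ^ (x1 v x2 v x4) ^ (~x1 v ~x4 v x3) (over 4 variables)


Find all satisfying assignments: 6 model(s).
Check which variables have the same value in every model.
No variable is fixed across all models.
Backbone size = 0.

0


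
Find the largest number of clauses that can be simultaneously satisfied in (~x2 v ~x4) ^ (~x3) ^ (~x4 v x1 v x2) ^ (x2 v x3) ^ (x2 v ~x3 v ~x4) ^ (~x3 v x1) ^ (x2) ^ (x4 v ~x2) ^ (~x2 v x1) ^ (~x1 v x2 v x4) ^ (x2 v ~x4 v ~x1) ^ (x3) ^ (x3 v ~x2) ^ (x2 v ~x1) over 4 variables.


Enumerate all 16 truth assignments.
For each, count how many of the 14 clauses are satisfied.
The formula is not fully satisfiable, so the maximum is below 14.
Maximum simultaneously satisfiable clauses = 12.

12


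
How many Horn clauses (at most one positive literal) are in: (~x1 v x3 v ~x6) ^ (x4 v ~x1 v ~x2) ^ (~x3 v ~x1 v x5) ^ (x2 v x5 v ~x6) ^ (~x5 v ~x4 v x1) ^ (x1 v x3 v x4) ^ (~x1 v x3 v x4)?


A Horn clause has at most one positive literal.
Clause 1: 1 positive lit(s) -> Horn
Clause 2: 1 positive lit(s) -> Horn
Clause 3: 1 positive lit(s) -> Horn
Clause 4: 2 positive lit(s) -> not Horn
Clause 5: 1 positive lit(s) -> Horn
Clause 6: 3 positive lit(s) -> not Horn
Clause 7: 2 positive lit(s) -> not Horn
Total Horn clauses = 4.

4


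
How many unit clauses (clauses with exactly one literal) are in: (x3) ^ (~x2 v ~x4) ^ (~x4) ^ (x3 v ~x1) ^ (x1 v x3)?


A unit clause contains exactly one literal.
Unit clauses found: (x3), (~x4).
Count = 2.

2


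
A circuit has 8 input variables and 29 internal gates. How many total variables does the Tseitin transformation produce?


The Tseitin transformation introduces one auxiliary variable per gate.
Total variables = inputs + gates = 8 + 29 = 37.

37


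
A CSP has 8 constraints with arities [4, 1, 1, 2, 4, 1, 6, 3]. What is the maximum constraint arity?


The arities are: 4, 1, 1, 2, 4, 1, 6, 3.
Scan for the maximum value.
Maximum arity = 6.

6


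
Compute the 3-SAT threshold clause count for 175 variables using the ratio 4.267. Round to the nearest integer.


The 3-SAT phase transition occurs at approximately 4.267 clauses per variable.
m = 4.267 * 175 = 746.725.
Rounded to nearest integer: 747.

747


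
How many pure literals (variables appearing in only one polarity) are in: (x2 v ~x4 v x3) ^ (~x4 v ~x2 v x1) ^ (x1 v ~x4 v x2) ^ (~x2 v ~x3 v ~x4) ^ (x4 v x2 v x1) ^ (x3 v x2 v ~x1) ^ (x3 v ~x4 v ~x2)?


A pure literal appears in only one polarity across all clauses.
No pure literals found.
Count = 0.

0


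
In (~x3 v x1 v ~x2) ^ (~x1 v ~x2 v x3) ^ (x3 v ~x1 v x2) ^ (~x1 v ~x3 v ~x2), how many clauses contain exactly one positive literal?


A definite clause has exactly one positive literal.
Clause 1: 1 positive -> definite
Clause 2: 1 positive -> definite
Clause 3: 2 positive -> not definite
Clause 4: 0 positive -> not definite
Definite clause count = 2.

2


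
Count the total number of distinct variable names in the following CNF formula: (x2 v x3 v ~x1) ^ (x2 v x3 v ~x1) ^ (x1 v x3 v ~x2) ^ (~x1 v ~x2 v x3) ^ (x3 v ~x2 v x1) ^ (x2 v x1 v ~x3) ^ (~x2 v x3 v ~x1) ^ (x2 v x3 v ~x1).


Identify each distinct variable in the formula.
Variables found: x1, x2, x3.
Total distinct variables = 3.

3


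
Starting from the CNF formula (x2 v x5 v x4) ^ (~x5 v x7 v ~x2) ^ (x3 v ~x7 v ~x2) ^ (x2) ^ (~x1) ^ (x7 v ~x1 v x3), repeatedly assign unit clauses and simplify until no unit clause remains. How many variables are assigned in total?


Unit propagation repeatedly assigns the literal in any unit clause, then simplifies.
Assignments in order: x2 = T, x1 = F.
No further unit clauses remain.
Total variables assigned = 2.

2


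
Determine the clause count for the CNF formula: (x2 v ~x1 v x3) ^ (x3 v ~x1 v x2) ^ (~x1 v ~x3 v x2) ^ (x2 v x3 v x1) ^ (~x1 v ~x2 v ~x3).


Each group enclosed in parentheses joined by ^ is one clause.
Counting the conjuncts: 5 clauses.

5


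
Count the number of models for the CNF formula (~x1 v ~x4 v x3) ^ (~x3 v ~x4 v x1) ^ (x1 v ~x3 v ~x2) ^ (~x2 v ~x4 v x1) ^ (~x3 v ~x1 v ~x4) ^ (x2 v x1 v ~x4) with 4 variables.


Enumerate all 16 truth assignments over 4 variables.
Test each against every clause.
Satisfying assignments found: 7.

7


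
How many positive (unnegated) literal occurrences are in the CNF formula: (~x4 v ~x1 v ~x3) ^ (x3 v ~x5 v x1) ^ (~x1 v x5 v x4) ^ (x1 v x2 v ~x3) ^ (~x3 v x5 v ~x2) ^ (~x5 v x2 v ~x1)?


Scan each clause for unnegated literals.
Clause 1: 0 positive; Clause 2: 2 positive; Clause 3: 2 positive; Clause 4: 2 positive; Clause 5: 1 positive; Clause 6: 1 positive.
Total positive literal occurrences = 8.

8


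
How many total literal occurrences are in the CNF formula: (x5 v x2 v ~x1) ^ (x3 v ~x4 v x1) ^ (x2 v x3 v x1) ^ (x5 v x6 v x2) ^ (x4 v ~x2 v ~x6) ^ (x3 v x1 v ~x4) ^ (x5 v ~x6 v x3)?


Clause lengths: 3, 3, 3, 3, 3, 3, 3.
Sum = 3 + 3 + 3 + 3 + 3 + 3 + 3 = 21.

21


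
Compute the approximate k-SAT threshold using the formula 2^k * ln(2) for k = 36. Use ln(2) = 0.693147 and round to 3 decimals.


Using the asymptotic formula: threshold ~ 2^k * ln(2).
2^36 = 68719476736.
68719476736 * 0.693147 = 47632699141.128.

47632699141.128


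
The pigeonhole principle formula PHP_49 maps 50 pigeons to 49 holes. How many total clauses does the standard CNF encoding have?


The PHP encoding has two parts:
1) At-least-one-hole clauses: 50 (one per pigeon, each with 49 literals).
2) At-most-one-pigeon-per-hole clauses: 49 holes * C(50,2) = 49 * 1225 = 60025.
Total clauses = 50 + 60025 = 60075.

60075


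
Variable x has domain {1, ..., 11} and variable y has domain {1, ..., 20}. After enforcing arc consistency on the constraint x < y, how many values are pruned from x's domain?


For the constraint x < y, x needs a supporting value in y's domain.
x can be at most 19 (one less than y's maximum).
Valid x values from domain: 11 out of 11.
Pruned = 11 - 11 = 0.

0


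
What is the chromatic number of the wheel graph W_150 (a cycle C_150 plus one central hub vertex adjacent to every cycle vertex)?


W_150 consists of the cycle C_150 together with a hub vertex adjacent to every cycle vertex.
The cycle C_150 needs 2 colors (even cycle -> 2).
The hub is adjacent to every cycle vertex, so it must receive a new color distinct from all of them.
Chromatic number = 2 + 1 = 3.

3


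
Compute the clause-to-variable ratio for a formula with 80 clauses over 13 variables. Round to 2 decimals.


Clause-to-variable ratio = clauses / variables.
80 / 13 = 6.15.

6.15


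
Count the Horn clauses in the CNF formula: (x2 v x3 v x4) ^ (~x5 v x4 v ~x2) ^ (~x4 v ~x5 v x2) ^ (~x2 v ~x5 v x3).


A Horn clause has at most one positive literal.
Clause 1: 3 positive lit(s) -> not Horn
Clause 2: 1 positive lit(s) -> Horn
Clause 3: 1 positive lit(s) -> Horn
Clause 4: 1 positive lit(s) -> Horn
Total Horn clauses = 3.

3


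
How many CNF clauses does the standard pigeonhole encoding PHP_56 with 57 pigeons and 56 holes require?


The PHP encoding has two parts:
1) At-least-one-hole clauses: 57 (one per pigeon, each with 56 literals).
2) At-most-one-pigeon-per-hole clauses: 56 holes * C(57,2) = 56 * 1596 = 89376.
Total clauses = 57 + 89376 = 89433.

89433


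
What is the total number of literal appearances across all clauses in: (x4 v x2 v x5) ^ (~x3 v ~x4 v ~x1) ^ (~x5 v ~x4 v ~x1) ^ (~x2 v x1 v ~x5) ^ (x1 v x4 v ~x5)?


Clause lengths: 3, 3, 3, 3, 3.
Sum = 3 + 3 + 3 + 3 + 3 = 15.

15


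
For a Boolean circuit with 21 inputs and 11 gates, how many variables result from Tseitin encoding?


The Tseitin transformation introduces one auxiliary variable per gate.
Total variables = inputs + gates = 21 + 11 = 32.

32


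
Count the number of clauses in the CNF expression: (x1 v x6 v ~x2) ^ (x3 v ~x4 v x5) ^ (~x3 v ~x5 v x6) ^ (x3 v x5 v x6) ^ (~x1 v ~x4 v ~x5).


Each group enclosed in parentheses joined by ^ is one clause.
Counting the conjuncts: 5 clauses.

5


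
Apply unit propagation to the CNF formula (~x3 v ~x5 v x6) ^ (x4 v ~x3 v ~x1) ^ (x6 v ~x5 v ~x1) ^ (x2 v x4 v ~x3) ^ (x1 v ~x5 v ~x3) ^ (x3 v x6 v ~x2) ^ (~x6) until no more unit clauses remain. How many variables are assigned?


Unit propagation repeatedly assigns the literal in any unit clause, then simplifies.
Assignments in order: x6 = F.
No further unit clauses remain.
Total variables assigned = 1.

1


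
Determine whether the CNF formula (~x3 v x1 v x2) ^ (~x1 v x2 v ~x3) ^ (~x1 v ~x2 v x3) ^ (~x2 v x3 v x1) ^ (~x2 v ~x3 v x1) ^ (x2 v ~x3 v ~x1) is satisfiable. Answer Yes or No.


Check all 8 possible truth assignments.
Number of satisfying assignments found: 3.
The formula is satisfiable.

Yes


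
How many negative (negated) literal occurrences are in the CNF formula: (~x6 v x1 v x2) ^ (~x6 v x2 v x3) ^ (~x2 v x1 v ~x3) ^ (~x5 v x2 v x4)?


Scan each clause for negated literals.
Clause 1: 1 negative; Clause 2: 1 negative; Clause 3: 2 negative; Clause 4: 1 negative.
Total negative literal occurrences = 5.

5


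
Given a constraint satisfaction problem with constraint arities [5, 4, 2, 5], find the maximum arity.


The arities are: 5, 4, 2, 5.
Scan for the maximum value.
Maximum arity = 5.

5


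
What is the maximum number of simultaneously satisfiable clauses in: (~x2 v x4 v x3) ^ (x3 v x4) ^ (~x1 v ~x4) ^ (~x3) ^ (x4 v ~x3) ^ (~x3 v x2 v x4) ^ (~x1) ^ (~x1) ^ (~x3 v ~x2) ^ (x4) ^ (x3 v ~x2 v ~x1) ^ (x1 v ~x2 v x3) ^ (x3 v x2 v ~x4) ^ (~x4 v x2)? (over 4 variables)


Enumerate all 16 truth assignments.
For each, count how many of the 14 clauses are satisfied.
The formula is not fully satisfiable, so the maximum is below 14.
Maximum simultaneously satisfiable clauses = 13.

13


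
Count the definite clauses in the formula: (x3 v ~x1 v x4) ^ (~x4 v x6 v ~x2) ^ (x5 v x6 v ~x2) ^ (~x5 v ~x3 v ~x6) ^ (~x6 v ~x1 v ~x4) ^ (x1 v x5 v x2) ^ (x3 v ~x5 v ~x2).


A definite clause has exactly one positive literal.
Clause 1: 2 positive -> not definite
Clause 2: 1 positive -> definite
Clause 3: 2 positive -> not definite
Clause 4: 0 positive -> not definite
Clause 5: 0 positive -> not definite
Clause 6: 3 positive -> not definite
Clause 7: 1 positive -> definite
Definite clause count = 2.

2


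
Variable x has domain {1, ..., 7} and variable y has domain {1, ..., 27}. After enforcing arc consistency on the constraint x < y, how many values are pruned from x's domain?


For the constraint x < y, x needs a supporting value in y's domain.
x can be at most 26 (one less than y's maximum).
Valid x values from domain: 7 out of 7.
Pruned = 7 - 7 = 0.

0


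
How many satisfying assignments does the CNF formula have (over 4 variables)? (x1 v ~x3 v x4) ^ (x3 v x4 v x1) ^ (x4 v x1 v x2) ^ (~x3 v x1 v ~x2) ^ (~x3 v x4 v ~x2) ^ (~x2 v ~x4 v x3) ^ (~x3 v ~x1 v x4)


Enumerate all 16 truth assignments over 4 variables.
Test each against every clause.
Satisfying assignments found: 7.

7


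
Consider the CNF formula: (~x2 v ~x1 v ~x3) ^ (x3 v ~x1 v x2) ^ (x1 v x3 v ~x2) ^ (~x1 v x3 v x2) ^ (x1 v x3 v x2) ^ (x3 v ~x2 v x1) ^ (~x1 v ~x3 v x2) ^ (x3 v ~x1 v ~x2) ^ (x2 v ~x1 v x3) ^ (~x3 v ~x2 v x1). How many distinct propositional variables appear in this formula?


Identify each distinct variable in the formula.
Variables found: x1, x2, x3.
Total distinct variables = 3.

3


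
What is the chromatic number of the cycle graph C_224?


A cycle on an even number of vertices is bipartite: alternate two colors around the cycle.
Since 224 is even, two colors suffice, and at least two are needed because the graph has edges.
Chromatic number = 2.

2


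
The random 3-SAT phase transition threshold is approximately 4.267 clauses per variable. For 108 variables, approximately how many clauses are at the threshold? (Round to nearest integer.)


The 3-SAT phase transition occurs at approximately 4.267 clauses per variable.
m = 4.267 * 108 = 460.836.
Rounded to nearest integer: 461.

461


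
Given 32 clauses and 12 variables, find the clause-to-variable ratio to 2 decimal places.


Clause-to-variable ratio = clauses / variables.
32 / 12 = 2.67.

2.67


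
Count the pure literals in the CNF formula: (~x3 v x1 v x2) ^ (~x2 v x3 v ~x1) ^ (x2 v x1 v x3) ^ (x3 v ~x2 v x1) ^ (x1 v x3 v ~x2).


A pure literal appears in only one polarity across all clauses.
No pure literals found.
Count = 0.

0


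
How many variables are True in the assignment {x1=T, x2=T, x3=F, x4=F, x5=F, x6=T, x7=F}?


The weight is the number of variables assigned True.
True variables: x1, x2, x6.
Weight = 3.

3


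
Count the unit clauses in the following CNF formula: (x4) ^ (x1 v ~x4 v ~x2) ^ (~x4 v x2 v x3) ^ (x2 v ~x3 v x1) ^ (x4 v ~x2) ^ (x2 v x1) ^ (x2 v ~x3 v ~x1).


A unit clause contains exactly one literal.
Unit clauses found: (x4).
Count = 1.

1


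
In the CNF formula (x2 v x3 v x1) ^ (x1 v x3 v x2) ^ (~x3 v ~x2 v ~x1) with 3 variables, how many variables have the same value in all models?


Find all satisfying assignments: 6 model(s).
Check which variables have the same value in every model.
No variable is fixed across all models.
Backbone size = 0.

0


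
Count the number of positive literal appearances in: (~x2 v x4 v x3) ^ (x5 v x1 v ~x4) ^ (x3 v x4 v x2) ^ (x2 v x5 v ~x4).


Scan each clause for unnegated literals.
Clause 1: 2 positive; Clause 2: 2 positive; Clause 3: 3 positive; Clause 4: 2 positive.
Total positive literal occurrences = 9.

9


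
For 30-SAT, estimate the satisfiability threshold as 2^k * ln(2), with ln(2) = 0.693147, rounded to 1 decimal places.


Using the asymptotic formula: threshold ~ 2^k * ln(2).
2^30 = 1073741824.
1073741824 * 0.693147 = 744260924.1.

744260924.1


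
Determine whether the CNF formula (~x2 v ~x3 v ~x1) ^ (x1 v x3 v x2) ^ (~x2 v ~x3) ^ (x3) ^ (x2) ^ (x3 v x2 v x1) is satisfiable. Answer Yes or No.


Check all 8 possible truth assignments.
Number of satisfying assignments found: 0.
The formula is unsatisfiable.

No


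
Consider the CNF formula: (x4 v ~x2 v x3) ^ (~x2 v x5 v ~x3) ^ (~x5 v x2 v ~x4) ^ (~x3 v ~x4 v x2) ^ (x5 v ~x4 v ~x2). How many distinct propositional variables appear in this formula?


Identify each distinct variable in the formula.
Variables found: x2, x3, x4, x5.
Total distinct variables = 4.

4


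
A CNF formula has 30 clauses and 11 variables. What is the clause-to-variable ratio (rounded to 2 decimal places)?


Clause-to-variable ratio = clauses / variables.
30 / 11 = 2.73.

2.73


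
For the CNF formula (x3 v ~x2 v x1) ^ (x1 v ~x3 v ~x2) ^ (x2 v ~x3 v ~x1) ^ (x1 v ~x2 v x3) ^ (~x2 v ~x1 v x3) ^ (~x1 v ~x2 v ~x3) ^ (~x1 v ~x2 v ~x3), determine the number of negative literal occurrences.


Scan each clause for negated literals.
Clause 1: 1 negative; Clause 2: 2 negative; Clause 3: 2 negative; Clause 4: 1 negative; Clause 5: 2 negative; Clause 6: 3 negative; Clause 7: 3 negative.
Total negative literal occurrences = 14.

14


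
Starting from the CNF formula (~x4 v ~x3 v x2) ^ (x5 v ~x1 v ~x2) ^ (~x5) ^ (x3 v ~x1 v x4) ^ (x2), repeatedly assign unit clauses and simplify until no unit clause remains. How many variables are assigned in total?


Unit propagation repeatedly assigns the literal in any unit clause, then simplifies.
Assignments in order: x5 = F, x2 = T, x1 = F.
No further unit clauses remain.
Total variables assigned = 3.

3


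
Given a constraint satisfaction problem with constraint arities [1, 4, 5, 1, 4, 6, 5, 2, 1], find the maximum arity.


The arities are: 1, 4, 5, 1, 4, 6, 5, 2, 1.
Scan for the maximum value.
Maximum arity = 6.

6


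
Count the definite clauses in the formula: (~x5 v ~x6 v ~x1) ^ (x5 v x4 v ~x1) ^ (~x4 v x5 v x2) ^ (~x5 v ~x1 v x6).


A definite clause has exactly one positive literal.
Clause 1: 0 positive -> not definite
Clause 2: 2 positive -> not definite
Clause 3: 2 positive -> not definite
Clause 4: 1 positive -> definite
Definite clause count = 1.

1


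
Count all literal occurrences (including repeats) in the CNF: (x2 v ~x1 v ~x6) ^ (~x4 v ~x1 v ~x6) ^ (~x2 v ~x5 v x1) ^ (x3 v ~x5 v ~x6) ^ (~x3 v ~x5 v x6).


Clause lengths: 3, 3, 3, 3, 3.
Sum = 3 + 3 + 3 + 3 + 3 = 15.

15


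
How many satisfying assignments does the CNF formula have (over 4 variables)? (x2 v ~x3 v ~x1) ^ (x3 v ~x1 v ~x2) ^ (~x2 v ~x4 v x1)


Enumerate all 16 truth assignments over 4 variables.
Test each against every clause.
Satisfying assignments found: 10.

10


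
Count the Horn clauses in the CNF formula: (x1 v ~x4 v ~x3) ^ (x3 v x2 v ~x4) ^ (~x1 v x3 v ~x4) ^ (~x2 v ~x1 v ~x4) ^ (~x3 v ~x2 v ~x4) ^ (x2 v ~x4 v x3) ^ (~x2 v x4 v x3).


A Horn clause has at most one positive literal.
Clause 1: 1 positive lit(s) -> Horn
Clause 2: 2 positive lit(s) -> not Horn
Clause 3: 1 positive lit(s) -> Horn
Clause 4: 0 positive lit(s) -> Horn
Clause 5: 0 positive lit(s) -> Horn
Clause 6: 2 positive lit(s) -> not Horn
Clause 7: 2 positive lit(s) -> not Horn
Total Horn clauses = 4.

4


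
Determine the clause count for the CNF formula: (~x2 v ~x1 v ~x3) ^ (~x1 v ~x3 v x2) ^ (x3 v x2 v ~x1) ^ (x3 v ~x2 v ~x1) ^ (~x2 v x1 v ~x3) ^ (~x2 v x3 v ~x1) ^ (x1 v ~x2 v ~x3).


Each group enclosed in parentheses joined by ^ is one clause.
Counting the conjuncts: 7 clauses.

7


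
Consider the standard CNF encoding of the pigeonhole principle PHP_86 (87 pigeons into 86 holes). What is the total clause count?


The PHP encoding has two parts:
1) At-least-one-hole clauses: 87 (one per pigeon, each with 86 literals).
2) At-most-one-pigeon-per-hole clauses: 86 holes * C(87,2) = 86 * 3741 = 321726.
Total clauses = 87 + 321726 = 321813.

321813


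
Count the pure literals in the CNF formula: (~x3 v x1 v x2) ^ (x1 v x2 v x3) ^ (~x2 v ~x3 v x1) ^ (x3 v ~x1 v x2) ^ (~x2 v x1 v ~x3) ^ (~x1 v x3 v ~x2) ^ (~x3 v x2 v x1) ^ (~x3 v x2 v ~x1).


A pure literal appears in only one polarity across all clauses.
No pure literals found.
Count = 0.

0


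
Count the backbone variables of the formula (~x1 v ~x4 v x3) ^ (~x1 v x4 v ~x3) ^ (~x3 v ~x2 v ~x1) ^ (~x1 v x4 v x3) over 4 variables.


Find all satisfying assignments: 9 model(s).
Check which variables have the same value in every model.
No variable is fixed across all models.
Backbone size = 0.

0


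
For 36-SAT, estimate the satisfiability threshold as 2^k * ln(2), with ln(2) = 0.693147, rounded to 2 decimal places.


Using the asymptotic formula: threshold ~ 2^k * ln(2).
2^36 = 68719476736.
68719476736 * 0.693147 = 47632699141.13.

47632699141.13


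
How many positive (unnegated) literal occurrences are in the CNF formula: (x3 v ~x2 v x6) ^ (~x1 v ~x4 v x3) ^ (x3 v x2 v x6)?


Scan each clause for unnegated literals.
Clause 1: 2 positive; Clause 2: 1 positive; Clause 3: 3 positive.
Total positive literal occurrences = 6.

6


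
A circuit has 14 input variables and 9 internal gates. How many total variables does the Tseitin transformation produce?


The Tseitin transformation introduces one auxiliary variable per gate.
Total variables = inputs + gates = 14 + 9 = 23.

23


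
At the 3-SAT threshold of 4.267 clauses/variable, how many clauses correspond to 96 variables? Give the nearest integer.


The 3-SAT phase transition occurs at approximately 4.267 clauses per variable.
m = 4.267 * 96 = 409.632.
Rounded to nearest integer: 410.

410


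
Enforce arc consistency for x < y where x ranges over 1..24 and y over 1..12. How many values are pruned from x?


For the constraint x < y, x needs a supporting value in y's domain.
x can be at most 11 (one less than y's maximum).
Valid x values from domain: 11 out of 24.
Pruned = 24 - 11 = 13.

13


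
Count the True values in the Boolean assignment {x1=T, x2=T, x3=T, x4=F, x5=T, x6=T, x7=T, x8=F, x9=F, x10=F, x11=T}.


The weight is the number of variables assigned True.
True variables: x1, x2, x3, x5, x6, x7, x11.
Weight = 7.

7


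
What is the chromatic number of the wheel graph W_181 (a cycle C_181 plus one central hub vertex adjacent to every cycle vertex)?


W_181 consists of the cycle C_181 together with a hub vertex adjacent to every cycle vertex.
The cycle C_181 needs 3 colors (odd cycle -> 3).
The hub is adjacent to every cycle vertex, so it must receive a new color distinct from all of them.
Chromatic number = 3 + 1 = 4.

4


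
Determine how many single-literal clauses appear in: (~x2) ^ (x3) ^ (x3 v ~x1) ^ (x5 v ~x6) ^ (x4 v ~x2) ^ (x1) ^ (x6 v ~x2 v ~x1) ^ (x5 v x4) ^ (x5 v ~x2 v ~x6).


A unit clause contains exactly one literal.
Unit clauses found: (~x2), (x3), (x1).
Count = 3.

3


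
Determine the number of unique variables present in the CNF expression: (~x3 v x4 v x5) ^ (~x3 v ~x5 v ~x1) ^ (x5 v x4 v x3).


Identify each distinct variable in the formula.
Variables found: x1, x3, x4, x5.
Total distinct variables = 4.

4


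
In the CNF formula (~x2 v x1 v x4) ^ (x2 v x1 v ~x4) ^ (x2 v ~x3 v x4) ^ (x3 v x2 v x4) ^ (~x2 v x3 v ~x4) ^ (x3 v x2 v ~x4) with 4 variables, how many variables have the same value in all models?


Find all satisfying assignments: 5 model(s).
Check which variables have the same value in every model.
No variable is fixed across all models.
Backbone size = 0.

0


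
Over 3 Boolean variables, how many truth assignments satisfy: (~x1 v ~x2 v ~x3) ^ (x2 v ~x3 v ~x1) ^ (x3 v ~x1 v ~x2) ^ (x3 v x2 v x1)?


Enumerate all 8 truth assignments over 3 variables.
Test each against every clause.
Satisfying assignments found: 4.

4


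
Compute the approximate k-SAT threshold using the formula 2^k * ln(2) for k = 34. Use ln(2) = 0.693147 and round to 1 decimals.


Using the asymptotic formula: threshold ~ 2^k * ln(2).
2^34 = 17179869184.
17179869184 * 0.693147 = 11908174785.3.

11908174785.3


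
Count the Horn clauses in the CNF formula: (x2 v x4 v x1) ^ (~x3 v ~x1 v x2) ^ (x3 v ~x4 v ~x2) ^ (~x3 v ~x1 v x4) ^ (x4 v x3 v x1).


A Horn clause has at most one positive literal.
Clause 1: 3 positive lit(s) -> not Horn
Clause 2: 1 positive lit(s) -> Horn
Clause 3: 1 positive lit(s) -> Horn
Clause 4: 1 positive lit(s) -> Horn
Clause 5: 3 positive lit(s) -> not Horn
Total Horn clauses = 3.

3


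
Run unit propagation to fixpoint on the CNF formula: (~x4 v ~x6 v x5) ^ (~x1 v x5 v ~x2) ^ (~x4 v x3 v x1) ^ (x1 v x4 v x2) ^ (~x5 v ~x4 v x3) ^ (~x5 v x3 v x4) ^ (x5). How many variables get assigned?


Unit propagation repeatedly assigns the literal in any unit clause, then simplifies.
Assignments in order: x5 = T.
No further unit clauses remain.
Total variables assigned = 1.

1


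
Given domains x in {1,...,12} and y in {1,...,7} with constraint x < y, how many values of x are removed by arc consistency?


For the constraint x < y, x needs a supporting value in y's domain.
x can be at most 6 (one less than y's maximum).
Valid x values from domain: 6 out of 12.
Pruned = 12 - 6 = 6.

6


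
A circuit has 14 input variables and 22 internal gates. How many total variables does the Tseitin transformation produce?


The Tseitin transformation introduces one auxiliary variable per gate.
Total variables = inputs + gates = 14 + 22 = 36.

36


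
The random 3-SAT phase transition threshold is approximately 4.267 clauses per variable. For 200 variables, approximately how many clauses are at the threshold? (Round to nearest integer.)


The 3-SAT phase transition occurs at approximately 4.267 clauses per variable.
m = 4.267 * 200 = 853.4.
Rounded to nearest integer: 853.

853


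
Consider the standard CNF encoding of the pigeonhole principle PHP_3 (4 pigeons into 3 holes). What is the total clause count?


The PHP encoding has two parts:
1) At-least-one-hole clauses: 4 (one per pigeon, each with 3 literals).
2) At-most-one-pigeon-per-hole clauses: 3 holes * C(4,2) = 3 * 6 = 18.
Total clauses = 4 + 18 = 22.

22


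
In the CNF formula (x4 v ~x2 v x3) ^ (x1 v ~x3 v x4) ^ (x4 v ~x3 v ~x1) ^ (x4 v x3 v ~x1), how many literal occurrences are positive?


Scan each clause for unnegated literals.
Clause 1: 2 positive; Clause 2: 2 positive; Clause 3: 1 positive; Clause 4: 2 positive.
Total positive literal occurrences = 7.

7


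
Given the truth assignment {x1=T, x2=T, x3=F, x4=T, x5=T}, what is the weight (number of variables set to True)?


The weight is the number of variables assigned True.
True variables: x1, x2, x4, x5.
Weight = 4.

4


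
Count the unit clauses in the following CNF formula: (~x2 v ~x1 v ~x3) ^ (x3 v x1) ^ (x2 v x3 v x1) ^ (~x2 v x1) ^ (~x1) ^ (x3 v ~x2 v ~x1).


A unit clause contains exactly one literal.
Unit clauses found: (~x1).
Count = 1.

1


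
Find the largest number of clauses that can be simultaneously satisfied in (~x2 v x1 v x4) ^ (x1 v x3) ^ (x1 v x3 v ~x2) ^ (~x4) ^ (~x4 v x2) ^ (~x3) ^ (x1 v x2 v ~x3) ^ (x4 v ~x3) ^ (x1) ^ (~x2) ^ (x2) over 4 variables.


Enumerate all 16 truth assignments.
For each, count how many of the 11 clauses are satisfied.
The formula is not fully satisfiable, so the maximum is below 11.
Maximum simultaneously satisfiable clauses = 10.

10


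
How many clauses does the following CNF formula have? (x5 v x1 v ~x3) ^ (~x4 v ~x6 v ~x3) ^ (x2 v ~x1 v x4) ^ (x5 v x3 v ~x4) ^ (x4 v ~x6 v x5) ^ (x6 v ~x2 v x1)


Each group enclosed in parentheses joined by ^ is one clause.
Counting the conjuncts: 6 clauses.

6


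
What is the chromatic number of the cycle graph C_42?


A cycle on an even number of vertices is bipartite: alternate two colors around the cycle.
Since 42 is even, two colors suffice, and at least two are needed because the graph has edges.
Chromatic number = 2.

2


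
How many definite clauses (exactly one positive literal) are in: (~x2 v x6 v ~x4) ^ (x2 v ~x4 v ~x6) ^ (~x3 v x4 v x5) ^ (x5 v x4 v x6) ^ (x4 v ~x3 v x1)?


A definite clause has exactly one positive literal.
Clause 1: 1 positive -> definite
Clause 2: 1 positive -> definite
Clause 3: 2 positive -> not definite
Clause 4: 3 positive -> not definite
Clause 5: 2 positive -> not definite
Definite clause count = 2.

2


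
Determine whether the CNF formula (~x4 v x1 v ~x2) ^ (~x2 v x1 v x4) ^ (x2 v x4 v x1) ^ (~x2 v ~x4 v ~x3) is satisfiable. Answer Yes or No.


Check all 16 possible truth assignments.
Number of satisfying assignments found: 9.
The formula is satisfiable.

Yes


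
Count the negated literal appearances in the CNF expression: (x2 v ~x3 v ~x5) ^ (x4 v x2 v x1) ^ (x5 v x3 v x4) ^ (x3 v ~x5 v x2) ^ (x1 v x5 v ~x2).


Scan each clause for negated literals.
Clause 1: 2 negative; Clause 2: 0 negative; Clause 3: 0 negative; Clause 4: 1 negative; Clause 5: 1 negative.
Total negative literal occurrences = 4.

4


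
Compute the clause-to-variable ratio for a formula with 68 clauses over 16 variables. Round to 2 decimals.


Clause-to-variable ratio = clauses / variables.
68 / 16 = 4.25.

4.25


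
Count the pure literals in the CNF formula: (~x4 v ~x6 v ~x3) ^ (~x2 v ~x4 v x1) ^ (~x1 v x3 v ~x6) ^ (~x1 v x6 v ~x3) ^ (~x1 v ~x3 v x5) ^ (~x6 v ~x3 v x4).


A pure literal appears in only one polarity across all clauses.
Pure literals: x2 (negative only), x5 (positive only).
Count = 2.

2


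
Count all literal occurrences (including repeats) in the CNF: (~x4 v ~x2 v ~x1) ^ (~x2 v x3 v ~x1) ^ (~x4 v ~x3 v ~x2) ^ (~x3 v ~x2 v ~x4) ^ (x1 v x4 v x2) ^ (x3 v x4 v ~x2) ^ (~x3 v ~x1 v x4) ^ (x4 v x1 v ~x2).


Clause lengths: 3, 3, 3, 3, 3, 3, 3, 3.
Sum = 3 + 3 + 3 + 3 + 3 + 3 + 3 + 3 = 24.

24


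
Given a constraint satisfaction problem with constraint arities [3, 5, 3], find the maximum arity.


The arities are: 3, 5, 3.
Scan for the maximum value.
Maximum arity = 5.

5


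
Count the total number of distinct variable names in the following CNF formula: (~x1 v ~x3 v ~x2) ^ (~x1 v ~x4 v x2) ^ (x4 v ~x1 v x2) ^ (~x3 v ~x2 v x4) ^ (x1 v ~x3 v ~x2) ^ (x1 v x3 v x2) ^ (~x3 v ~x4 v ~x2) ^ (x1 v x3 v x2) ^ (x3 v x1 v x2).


Identify each distinct variable in the formula.
Variables found: x1, x2, x3, x4.
Total distinct variables = 4.

4


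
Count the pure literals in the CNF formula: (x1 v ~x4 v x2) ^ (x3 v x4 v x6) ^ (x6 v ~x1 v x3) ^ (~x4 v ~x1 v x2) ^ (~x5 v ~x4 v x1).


A pure literal appears in only one polarity across all clauses.
Pure literals: x2 (positive only), x3 (positive only), x5 (negative only), x6 (positive only).
Count = 4.

4


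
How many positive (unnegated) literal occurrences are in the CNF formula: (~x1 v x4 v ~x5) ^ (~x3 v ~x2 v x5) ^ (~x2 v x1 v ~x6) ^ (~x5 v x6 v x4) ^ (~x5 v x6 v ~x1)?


Scan each clause for unnegated literals.
Clause 1: 1 positive; Clause 2: 1 positive; Clause 3: 1 positive; Clause 4: 2 positive; Clause 5: 1 positive.
Total positive literal occurrences = 6.

6


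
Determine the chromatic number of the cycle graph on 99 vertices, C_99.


An odd cycle cannot be 2-colored: alternating two colors around the cycle returns to the start with a conflict.
Since 99 is odd, three colors are required (and three suffice).
Chromatic number = 3.

3


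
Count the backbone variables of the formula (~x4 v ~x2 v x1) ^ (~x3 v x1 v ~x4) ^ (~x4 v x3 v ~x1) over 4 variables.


Find all satisfying assignments: 11 model(s).
Check which variables have the same value in every model.
No variable is fixed across all models.
Backbone size = 0.

0


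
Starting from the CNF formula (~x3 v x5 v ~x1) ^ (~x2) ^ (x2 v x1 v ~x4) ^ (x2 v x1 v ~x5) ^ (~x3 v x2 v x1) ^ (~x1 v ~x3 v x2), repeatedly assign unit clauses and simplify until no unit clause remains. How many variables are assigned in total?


Unit propagation repeatedly assigns the literal in any unit clause, then simplifies.
Assignments in order: x2 = F.
No further unit clauses remain.
Total variables assigned = 1.

1


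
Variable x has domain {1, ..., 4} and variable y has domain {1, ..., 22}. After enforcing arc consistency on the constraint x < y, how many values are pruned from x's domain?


For the constraint x < y, x needs a supporting value in y's domain.
x can be at most 21 (one less than y's maximum).
Valid x values from domain: 4 out of 4.
Pruned = 4 - 4 = 0.

0


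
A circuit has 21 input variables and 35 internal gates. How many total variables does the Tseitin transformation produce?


The Tseitin transformation introduces one auxiliary variable per gate.
Total variables = inputs + gates = 21 + 35 = 56.

56


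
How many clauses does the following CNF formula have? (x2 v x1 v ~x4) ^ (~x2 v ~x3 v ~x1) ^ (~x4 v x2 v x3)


Each group enclosed in parentheses joined by ^ is one clause.
Counting the conjuncts: 3 clauses.

3


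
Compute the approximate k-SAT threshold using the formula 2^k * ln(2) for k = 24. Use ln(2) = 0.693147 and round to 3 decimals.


Using the asymptotic formula: threshold ~ 2^k * ln(2).
2^24 = 16777216.
16777216 * 0.693147 = 11629076.939.

11629076.939


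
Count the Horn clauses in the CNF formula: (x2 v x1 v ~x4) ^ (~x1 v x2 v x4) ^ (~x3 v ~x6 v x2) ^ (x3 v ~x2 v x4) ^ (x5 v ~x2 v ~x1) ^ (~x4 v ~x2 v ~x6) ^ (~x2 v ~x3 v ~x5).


A Horn clause has at most one positive literal.
Clause 1: 2 positive lit(s) -> not Horn
Clause 2: 2 positive lit(s) -> not Horn
Clause 3: 1 positive lit(s) -> Horn
Clause 4: 2 positive lit(s) -> not Horn
Clause 5: 1 positive lit(s) -> Horn
Clause 6: 0 positive lit(s) -> Horn
Clause 7: 0 positive lit(s) -> Horn
Total Horn clauses = 4.

4


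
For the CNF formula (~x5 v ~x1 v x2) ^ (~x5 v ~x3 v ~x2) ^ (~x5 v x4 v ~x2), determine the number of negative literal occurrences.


Scan each clause for negated literals.
Clause 1: 2 negative; Clause 2: 3 negative; Clause 3: 2 negative.
Total negative literal occurrences = 7.

7
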